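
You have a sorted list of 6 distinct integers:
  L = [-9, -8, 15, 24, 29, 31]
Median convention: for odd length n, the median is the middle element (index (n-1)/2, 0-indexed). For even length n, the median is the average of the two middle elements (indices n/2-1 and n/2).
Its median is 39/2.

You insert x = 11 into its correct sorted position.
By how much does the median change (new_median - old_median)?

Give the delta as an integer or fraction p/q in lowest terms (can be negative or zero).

Answer: -9/2

Derivation:
Old median = 39/2
After inserting x = 11: new sorted = [-9, -8, 11, 15, 24, 29, 31]
New median = 15
Delta = 15 - 39/2 = -9/2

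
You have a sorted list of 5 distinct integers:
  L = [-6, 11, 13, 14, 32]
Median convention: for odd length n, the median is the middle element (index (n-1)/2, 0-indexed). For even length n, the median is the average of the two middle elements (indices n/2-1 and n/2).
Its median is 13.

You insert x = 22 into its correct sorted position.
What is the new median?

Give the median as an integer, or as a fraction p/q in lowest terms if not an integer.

Old list (sorted, length 5): [-6, 11, 13, 14, 32]
Old median = 13
Insert x = 22
Old length odd (5). Middle was index 2 = 13.
New length even (6). New median = avg of two middle elements.
x = 22: 4 elements are < x, 1 elements are > x.
New sorted list: [-6, 11, 13, 14, 22, 32]
New median = 27/2

Answer: 27/2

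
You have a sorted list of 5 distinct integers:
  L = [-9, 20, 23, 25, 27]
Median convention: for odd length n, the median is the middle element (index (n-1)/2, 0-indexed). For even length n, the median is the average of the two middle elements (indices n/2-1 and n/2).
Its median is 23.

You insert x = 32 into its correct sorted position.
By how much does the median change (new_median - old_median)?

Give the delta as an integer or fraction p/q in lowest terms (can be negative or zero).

Old median = 23
After inserting x = 32: new sorted = [-9, 20, 23, 25, 27, 32]
New median = 24
Delta = 24 - 23 = 1

Answer: 1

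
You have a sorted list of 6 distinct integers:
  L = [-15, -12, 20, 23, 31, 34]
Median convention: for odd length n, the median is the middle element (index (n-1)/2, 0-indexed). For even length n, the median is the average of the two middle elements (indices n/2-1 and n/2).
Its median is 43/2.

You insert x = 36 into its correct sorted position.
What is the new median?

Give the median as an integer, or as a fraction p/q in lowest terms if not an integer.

Answer: 23

Derivation:
Old list (sorted, length 6): [-15, -12, 20, 23, 31, 34]
Old median = 43/2
Insert x = 36
Old length even (6). Middle pair: indices 2,3 = 20,23.
New length odd (7). New median = single middle element.
x = 36: 6 elements are < x, 0 elements are > x.
New sorted list: [-15, -12, 20, 23, 31, 34, 36]
New median = 23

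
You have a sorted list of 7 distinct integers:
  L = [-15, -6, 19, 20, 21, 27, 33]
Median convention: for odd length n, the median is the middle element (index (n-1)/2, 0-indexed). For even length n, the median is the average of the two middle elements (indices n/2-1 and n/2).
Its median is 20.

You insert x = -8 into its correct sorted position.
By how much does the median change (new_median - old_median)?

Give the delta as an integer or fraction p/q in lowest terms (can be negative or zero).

Old median = 20
After inserting x = -8: new sorted = [-15, -8, -6, 19, 20, 21, 27, 33]
New median = 39/2
Delta = 39/2 - 20 = -1/2

Answer: -1/2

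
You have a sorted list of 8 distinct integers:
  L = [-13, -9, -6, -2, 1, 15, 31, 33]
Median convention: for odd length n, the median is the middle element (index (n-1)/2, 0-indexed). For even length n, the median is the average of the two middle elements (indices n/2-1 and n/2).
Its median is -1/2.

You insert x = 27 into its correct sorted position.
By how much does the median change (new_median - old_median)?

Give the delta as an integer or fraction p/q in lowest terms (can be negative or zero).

Old median = -1/2
After inserting x = 27: new sorted = [-13, -9, -6, -2, 1, 15, 27, 31, 33]
New median = 1
Delta = 1 - -1/2 = 3/2

Answer: 3/2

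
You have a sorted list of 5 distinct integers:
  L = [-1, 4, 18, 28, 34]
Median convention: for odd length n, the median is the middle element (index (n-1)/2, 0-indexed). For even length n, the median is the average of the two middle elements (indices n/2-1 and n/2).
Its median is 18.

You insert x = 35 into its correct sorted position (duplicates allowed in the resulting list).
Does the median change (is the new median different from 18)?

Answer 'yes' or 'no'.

Old median = 18
Insert x = 35
New median = 23
Changed? yes

Answer: yes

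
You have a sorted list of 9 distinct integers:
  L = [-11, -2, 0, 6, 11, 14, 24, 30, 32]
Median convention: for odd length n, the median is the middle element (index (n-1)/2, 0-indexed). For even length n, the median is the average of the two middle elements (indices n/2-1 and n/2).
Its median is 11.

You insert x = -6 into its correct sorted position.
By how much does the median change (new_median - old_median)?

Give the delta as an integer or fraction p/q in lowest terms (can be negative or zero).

Old median = 11
After inserting x = -6: new sorted = [-11, -6, -2, 0, 6, 11, 14, 24, 30, 32]
New median = 17/2
Delta = 17/2 - 11 = -5/2

Answer: -5/2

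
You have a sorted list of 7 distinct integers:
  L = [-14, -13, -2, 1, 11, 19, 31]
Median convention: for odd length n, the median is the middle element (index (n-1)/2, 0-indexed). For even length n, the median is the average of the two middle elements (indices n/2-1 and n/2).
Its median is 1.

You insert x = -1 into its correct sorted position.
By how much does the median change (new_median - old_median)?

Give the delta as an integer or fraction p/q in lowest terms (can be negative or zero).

Old median = 1
After inserting x = -1: new sorted = [-14, -13, -2, -1, 1, 11, 19, 31]
New median = 0
Delta = 0 - 1 = -1

Answer: -1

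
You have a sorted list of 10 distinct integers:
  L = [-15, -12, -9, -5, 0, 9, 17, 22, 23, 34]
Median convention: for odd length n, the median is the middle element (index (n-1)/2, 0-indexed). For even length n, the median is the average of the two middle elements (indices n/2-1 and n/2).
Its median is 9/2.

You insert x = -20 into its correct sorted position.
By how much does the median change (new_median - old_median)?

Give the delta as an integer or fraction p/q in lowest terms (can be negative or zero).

Answer: -9/2

Derivation:
Old median = 9/2
After inserting x = -20: new sorted = [-20, -15, -12, -9, -5, 0, 9, 17, 22, 23, 34]
New median = 0
Delta = 0 - 9/2 = -9/2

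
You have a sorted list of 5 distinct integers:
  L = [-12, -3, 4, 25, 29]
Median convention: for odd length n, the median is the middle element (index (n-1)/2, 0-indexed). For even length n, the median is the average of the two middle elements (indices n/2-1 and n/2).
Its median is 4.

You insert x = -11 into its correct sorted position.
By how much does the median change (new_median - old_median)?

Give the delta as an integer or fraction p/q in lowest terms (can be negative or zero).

Answer: -7/2

Derivation:
Old median = 4
After inserting x = -11: new sorted = [-12, -11, -3, 4, 25, 29]
New median = 1/2
Delta = 1/2 - 4 = -7/2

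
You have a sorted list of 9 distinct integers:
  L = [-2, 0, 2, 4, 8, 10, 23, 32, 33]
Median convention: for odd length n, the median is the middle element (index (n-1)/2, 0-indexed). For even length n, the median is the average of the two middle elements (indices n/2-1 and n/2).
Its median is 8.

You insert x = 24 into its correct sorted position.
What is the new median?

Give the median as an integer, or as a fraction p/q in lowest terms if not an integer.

Answer: 9

Derivation:
Old list (sorted, length 9): [-2, 0, 2, 4, 8, 10, 23, 32, 33]
Old median = 8
Insert x = 24
Old length odd (9). Middle was index 4 = 8.
New length even (10). New median = avg of two middle elements.
x = 24: 7 elements are < x, 2 elements are > x.
New sorted list: [-2, 0, 2, 4, 8, 10, 23, 24, 32, 33]
New median = 9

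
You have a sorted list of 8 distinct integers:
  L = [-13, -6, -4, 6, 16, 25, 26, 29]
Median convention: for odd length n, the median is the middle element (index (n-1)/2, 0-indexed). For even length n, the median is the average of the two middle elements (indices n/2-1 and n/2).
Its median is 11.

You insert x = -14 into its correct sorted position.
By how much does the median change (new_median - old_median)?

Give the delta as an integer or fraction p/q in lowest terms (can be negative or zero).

Answer: -5

Derivation:
Old median = 11
After inserting x = -14: new sorted = [-14, -13, -6, -4, 6, 16, 25, 26, 29]
New median = 6
Delta = 6 - 11 = -5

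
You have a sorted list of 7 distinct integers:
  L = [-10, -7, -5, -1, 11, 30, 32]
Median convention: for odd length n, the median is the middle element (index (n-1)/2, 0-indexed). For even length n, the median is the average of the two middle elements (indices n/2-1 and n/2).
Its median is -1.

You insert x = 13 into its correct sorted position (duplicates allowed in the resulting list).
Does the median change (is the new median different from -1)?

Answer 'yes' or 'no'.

Old median = -1
Insert x = 13
New median = 5
Changed? yes

Answer: yes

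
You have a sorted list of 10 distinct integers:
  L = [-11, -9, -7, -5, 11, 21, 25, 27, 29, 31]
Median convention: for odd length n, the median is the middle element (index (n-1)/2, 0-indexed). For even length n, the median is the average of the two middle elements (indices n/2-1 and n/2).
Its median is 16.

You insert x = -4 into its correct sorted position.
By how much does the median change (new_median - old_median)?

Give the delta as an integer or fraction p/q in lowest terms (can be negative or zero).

Answer: -5

Derivation:
Old median = 16
After inserting x = -4: new sorted = [-11, -9, -7, -5, -4, 11, 21, 25, 27, 29, 31]
New median = 11
Delta = 11 - 16 = -5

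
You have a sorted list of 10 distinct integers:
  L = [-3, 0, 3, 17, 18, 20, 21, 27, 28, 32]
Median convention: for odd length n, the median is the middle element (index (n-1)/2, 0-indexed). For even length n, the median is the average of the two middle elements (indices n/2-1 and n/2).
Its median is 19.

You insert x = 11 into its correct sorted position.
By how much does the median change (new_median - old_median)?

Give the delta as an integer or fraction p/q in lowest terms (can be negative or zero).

Old median = 19
After inserting x = 11: new sorted = [-3, 0, 3, 11, 17, 18, 20, 21, 27, 28, 32]
New median = 18
Delta = 18 - 19 = -1

Answer: -1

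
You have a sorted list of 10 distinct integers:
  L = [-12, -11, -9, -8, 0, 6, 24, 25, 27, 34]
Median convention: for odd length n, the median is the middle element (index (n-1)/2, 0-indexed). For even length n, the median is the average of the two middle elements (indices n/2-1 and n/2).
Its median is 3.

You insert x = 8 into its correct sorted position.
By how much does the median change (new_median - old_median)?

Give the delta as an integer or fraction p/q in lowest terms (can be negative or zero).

Answer: 3

Derivation:
Old median = 3
After inserting x = 8: new sorted = [-12, -11, -9, -8, 0, 6, 8, 24, 25, 27, 34]
New median = 6
Delta = 6 - 3 = 3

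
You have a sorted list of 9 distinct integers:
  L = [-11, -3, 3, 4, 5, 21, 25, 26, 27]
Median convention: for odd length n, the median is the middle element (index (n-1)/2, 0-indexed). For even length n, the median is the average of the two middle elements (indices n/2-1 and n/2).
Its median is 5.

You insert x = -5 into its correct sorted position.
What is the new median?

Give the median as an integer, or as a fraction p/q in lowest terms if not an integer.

Answer: 9/2

Derivation:
Old list (sorted, length 9): [-11, -3, 3, 4, 5, 21, 25, 26, 27]
Old median = 5
Insert x = -5
Old length odd (9). Middle was index 4 = 5.
New length even (10). New median = avg of two middle elements.
x = -5: 1 elements are < x, 8 elements are > x.
New sorted list: [-11, -5, -3, 3, 4, 5, 21, 25, 26, 27]
New median = 9/2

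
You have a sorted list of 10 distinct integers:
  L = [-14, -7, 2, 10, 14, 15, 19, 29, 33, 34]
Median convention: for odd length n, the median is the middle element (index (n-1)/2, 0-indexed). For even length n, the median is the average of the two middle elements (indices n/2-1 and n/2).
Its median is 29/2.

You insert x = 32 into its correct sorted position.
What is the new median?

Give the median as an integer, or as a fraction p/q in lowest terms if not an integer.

Answer: 15

Derivation:
Old list (sorted, length 10): [-14, -7, 2, 10, 14, 15, 19, 29, 33, 34]
Old median = 29/2
Insert x = 32
Old length even (10). Middle pair: indices 4,5 = 14,15.
New length odd (11). New median = single middle element.
x = 32: 8 elements are < x, 2 elements are > x.
New sorted list: [-14, -7, 2, 10, 14, 15, 19, 29, 32, 33, 34]
New median = 15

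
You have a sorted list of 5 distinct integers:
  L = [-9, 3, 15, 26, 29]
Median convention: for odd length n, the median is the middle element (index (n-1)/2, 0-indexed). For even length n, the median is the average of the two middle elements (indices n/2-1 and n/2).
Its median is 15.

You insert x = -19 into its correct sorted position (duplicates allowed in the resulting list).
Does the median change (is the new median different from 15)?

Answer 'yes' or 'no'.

Answer: yes

Derivation:
Old median = 15
Insert x = -19
New median = 9
Changed? yes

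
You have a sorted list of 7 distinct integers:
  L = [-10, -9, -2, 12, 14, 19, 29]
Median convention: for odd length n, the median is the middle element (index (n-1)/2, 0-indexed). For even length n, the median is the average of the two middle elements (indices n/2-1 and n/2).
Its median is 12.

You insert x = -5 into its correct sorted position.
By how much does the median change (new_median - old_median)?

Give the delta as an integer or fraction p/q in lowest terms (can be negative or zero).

Answer: -7

Derivation:
Old median = 12
After inserting x = -5: new sorted = [-10, -9, -5, -2, 12, 14, 19, 29]
New median = 5
Delta = 5 - 12 = -7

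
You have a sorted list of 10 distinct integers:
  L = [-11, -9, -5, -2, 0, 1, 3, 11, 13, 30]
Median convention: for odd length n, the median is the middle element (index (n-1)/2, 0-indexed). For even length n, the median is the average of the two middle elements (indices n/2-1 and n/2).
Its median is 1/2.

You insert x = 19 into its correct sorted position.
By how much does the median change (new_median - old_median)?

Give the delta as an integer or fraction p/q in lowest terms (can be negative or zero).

Old median = 1/2
After inserting x = 19: new sorted = [-11, -9, -5, -2, 0, 1, 3, 11, 13, 19, 30]
New median = 1
Delta = 1 - 1/2 = 1/2

Answer: 1/2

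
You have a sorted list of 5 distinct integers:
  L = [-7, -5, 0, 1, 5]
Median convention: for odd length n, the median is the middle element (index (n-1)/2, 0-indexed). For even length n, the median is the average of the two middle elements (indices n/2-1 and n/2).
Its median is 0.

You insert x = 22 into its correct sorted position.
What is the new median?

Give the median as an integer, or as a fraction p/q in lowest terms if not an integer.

Answer: 1/2

Derivation:
Old list (sorted, length 5): [-7, -5, 0, 1, 5]
Old median = 0
Insert x = 22
Old length odd (5). Middle was index 2 = 0.
New length even (6). New median = avg of two middle elements.
x = 22: 5 elements are < x, 0 elements are > x.
New sorted list: [-7, -5, 0, 1, 5, 22]
New median = 1/2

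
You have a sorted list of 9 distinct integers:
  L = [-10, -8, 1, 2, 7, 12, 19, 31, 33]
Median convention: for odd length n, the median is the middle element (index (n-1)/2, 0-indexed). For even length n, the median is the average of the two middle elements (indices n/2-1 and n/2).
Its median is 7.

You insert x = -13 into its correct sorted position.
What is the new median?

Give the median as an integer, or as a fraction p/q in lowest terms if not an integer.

Answer: 9/2

Derivation:
Old list (sorted, length 9): [-10, -8, 1, 2, 7, 12, 19, 31, 33]
Old median = 7
Insert x = -13
Old length odd (9). Middle was index 4 = 7.
New length even (10). New median = avg of two middle elements.
x = -13: 0 elements are < x, 9 elements are > x.
New sorted list: [-13, -10, -8, 1, 2, 7, 12, 19, 31, 33]
New median = 9/2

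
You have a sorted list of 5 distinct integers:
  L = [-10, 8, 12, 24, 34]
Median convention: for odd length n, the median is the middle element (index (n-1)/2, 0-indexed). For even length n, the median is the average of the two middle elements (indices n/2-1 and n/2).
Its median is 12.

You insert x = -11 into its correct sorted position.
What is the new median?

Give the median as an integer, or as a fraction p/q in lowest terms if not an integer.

Answer: 10

Derivation:
Old list (sorted, length 5): [-10, 8, 12, 24, 34]
Old median = 12
Insert x = -11
Old length odd (5). Middle was index 2 = 12.
New length even (6). New median = avg of two middle elements.
x = -11: 0 elements are < x, 5 elements are > x.
New sorted list: [-11, -10, 8, 12, 24, 34]
New median = 10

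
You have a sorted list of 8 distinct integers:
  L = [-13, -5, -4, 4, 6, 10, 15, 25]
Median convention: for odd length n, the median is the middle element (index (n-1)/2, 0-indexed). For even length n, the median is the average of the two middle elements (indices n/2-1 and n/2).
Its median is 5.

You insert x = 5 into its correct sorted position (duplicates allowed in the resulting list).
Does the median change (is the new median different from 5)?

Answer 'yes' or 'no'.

Answer: no

Derivation:
Old median = 5
Insert x = 5
New median = 5
Changed? no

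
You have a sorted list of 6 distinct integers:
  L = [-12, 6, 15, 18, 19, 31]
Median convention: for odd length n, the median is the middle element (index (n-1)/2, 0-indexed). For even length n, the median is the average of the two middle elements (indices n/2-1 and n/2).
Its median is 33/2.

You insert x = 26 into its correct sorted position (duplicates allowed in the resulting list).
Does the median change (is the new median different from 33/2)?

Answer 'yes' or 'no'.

Old median = 33/2
Insert x = 26
New median = 18
Changed? yes

Answer: yes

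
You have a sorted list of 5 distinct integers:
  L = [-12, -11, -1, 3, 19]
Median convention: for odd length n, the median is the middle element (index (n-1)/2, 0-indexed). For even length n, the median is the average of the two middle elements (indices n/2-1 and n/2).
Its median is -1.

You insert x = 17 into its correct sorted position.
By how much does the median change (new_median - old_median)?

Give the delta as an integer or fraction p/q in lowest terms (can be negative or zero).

Old median = -1
After inserting x = 17: new sorted = [-12, -11, -1, 3, 17, 19]
New median = 1
Delta = 1 - -1 = 2

Answer: 2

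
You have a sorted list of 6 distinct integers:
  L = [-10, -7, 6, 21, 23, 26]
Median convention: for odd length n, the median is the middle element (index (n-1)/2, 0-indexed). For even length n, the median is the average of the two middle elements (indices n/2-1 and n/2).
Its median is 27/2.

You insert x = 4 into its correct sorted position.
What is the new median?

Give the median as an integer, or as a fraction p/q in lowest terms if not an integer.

Answer: 6

Derivation:
Old list (sorted, length 6): [-10, -7, 6, 21, 23, 26]
Old median = 27/2
Insert x = 4
Old length even (6). Middle pair: indices 2,3 = 6,21.
New length odd (7). New median = single middle element.
x = 4: 2 elements are < x, 4 elements are > x.
New sorted list: [-10, -7, 4, 6, 21, 23, 26]
New median = 6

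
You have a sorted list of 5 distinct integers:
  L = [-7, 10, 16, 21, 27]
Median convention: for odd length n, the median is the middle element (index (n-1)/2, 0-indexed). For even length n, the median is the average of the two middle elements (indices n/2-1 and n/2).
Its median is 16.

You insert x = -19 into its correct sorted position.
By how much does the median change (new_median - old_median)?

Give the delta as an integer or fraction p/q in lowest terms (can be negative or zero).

Old median = 16
After inserting x = -19: new sorted = [-19, -7, 10, 16, 21, 27]
New median = 13
Delta = 13 - 16 = -3

Answer: -3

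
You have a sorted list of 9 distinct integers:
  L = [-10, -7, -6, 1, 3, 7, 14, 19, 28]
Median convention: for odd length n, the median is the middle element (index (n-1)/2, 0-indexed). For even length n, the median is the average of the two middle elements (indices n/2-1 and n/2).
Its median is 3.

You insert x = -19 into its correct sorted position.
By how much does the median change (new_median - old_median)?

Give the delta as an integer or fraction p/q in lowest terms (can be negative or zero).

Answer: -1

Derivation:
Old median = 3
After inserting x = -19: new sorted = [-19, -10, -7, -6, 1, 3, 7, 14, 19, 28]
New median = 2
Delta = 2 - 3 = -1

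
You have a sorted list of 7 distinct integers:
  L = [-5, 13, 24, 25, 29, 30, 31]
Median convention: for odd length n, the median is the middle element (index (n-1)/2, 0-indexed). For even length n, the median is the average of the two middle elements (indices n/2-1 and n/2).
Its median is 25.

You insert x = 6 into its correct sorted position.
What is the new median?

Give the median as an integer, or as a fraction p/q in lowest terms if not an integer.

Answer: 49/2

Derivation:
Old list (sorted, length 7): [-5, 13, 24, 25, 29, 30, 31]
Old median = 25
Insert x = 6
Old length odd (7). Middle was index 3 = 25.
New length even (8). New median = avg of two middle elements.
x = 6: 1 elements are < x, 6 elements are > x.
New sorted list: [-5, 6, 13, 24, 25, 29, 30, 31]
New median = 49/2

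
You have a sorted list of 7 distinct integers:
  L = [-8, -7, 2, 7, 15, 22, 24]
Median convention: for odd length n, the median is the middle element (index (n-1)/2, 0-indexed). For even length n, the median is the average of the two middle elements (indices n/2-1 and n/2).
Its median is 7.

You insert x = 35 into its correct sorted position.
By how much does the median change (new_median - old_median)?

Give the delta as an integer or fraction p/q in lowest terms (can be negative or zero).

Old median = 7
After inserting x = 35: new sorted = [-8, -7, 2, 7, 15, 22, 24, 35]
New median = 11
Delta = 11 - 7 = 4

Answer: 4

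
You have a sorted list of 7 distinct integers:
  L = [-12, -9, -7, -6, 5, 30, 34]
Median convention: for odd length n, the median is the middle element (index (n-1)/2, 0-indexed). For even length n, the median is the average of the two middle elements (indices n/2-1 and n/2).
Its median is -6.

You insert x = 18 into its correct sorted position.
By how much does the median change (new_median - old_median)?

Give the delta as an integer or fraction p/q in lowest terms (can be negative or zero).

Old median = -6
After inserting x = 18: new sorted = [-12, -9, -7, -6, 5, 18, 30, 34]
New median = -1/2
Delta = -1/2 - -6 = 11/2

Answer: 11/2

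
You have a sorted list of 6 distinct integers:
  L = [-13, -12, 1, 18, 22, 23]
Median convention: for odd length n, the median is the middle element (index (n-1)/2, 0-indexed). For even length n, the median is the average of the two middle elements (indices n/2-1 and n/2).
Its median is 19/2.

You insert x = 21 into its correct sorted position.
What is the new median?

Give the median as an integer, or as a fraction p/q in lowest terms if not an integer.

Answer: 18

Derivation:
Old list (sorted, length 6): [-13, -12, 1, 18, 22, 23]
Old median = 19/2
Insert x = 21
Old length even (6). Middle pair: indices 2,3 = 1,18.
New length odd (7). New median = single middle element.
x = 21: 4 elements are < x, 2 elements are > x.
New sorted list: [-13, -12, 1, 18, 21, 22, 23]
New median = 18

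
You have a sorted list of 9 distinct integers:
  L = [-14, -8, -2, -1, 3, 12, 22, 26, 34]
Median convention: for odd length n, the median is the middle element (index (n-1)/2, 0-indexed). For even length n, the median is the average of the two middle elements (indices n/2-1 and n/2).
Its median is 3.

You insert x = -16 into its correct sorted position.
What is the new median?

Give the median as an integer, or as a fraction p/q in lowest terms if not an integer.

Answer: 1

Derivation:
Old list (sorted, length 9): [-14, -8, -2, -1, 3, 12, 22, 26, 34]
Old median = 3
Insert x = -16
Old length odd (9). Middle was index 4 = 3.
New length even (10). New median = avg of two middle elements.
x = -16: 0 elements are < x, 9 elements are > x.
New sorted list: [-16, -14, -8, -2, -1, 3, 12, 22, 26, 34]
New median = 1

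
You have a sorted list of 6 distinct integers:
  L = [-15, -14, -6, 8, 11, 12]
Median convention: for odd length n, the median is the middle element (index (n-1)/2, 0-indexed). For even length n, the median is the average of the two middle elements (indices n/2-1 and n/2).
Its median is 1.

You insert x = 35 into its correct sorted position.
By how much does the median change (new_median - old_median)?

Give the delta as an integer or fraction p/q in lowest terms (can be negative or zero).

Answer: 7

Derivation:
Old median = 1
After inserting x = 35: new sorted = [-15, -14, -6, 8, 11, 12, 35]
New median = 8
Delta = 8 - 1 = 7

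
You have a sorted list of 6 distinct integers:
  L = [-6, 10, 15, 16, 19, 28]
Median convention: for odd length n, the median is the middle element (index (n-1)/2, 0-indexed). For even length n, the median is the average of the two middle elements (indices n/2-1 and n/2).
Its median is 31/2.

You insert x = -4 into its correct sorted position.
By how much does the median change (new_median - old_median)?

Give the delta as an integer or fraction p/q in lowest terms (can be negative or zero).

Answer: -1/2

Derivation:
Old median = 31/2
After inserting x = -4: new sorted = [-6, -4, 10, 15, 16, 19, 28]
New median = 15
Delta = 15 - 31/2 = -1/2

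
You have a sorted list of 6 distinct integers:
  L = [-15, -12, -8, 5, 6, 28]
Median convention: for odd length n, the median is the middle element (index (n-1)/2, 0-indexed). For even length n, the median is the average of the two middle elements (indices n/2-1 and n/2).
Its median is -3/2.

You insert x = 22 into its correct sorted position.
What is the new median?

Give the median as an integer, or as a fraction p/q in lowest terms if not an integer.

Old list (sorted, length 6): [-15, -12, -8, 5, 6, 28]
Old median = -3/2
Insert x = 22
Old length even (6). Middle pair: indices 2,3 = -8,5.
New length odd (7). New median = single middle element.
x = 22: 5 elements are < x, 1 elements are > x.
New sorted list: [-15, -12, -8, 5, 6, 22, 28]
New median = 5

Answer: 5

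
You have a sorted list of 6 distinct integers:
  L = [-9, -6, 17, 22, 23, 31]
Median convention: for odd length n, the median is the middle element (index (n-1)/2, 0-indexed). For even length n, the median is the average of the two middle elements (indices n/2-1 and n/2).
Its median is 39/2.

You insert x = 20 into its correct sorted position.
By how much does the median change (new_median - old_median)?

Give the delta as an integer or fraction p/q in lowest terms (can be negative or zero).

Answer: 1/2

Derivation:
Old median = 39/2
After inserting x = 20: new sorted = [-9, -6, 17, 20, 22, 23, 31]
New median = 20
Delta = 20 - 39/2 = 1/2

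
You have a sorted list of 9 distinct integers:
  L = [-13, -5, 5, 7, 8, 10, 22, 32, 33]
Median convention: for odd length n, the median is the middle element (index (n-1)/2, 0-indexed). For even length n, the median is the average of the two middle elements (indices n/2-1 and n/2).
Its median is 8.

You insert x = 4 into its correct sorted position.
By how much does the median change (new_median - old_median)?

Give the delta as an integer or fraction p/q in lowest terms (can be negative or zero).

Answer: -1/2

Derivation:
Old median = 8
After inserting x = 4: new sorted = [-13, -5, 4, 5, 7, 8, 10, 22, 32, 33]
New median = 15/2
Delta = 15/2 - 8 = -1/2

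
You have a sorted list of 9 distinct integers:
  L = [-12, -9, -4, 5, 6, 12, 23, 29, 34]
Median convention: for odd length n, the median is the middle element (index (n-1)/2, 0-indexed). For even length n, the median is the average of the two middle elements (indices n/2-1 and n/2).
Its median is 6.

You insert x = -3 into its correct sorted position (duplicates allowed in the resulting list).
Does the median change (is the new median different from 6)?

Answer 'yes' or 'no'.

Old median = 6
Insert x = -3
New median = 11/2
Changed? yes

Answer: yes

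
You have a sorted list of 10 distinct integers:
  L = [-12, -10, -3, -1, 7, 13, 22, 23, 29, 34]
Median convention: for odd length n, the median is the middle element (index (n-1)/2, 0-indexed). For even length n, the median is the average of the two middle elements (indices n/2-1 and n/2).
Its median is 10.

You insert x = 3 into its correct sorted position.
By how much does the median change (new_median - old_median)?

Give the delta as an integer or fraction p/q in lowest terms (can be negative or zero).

Answer: -3

Derivation:
Old median = 10
After inserting x = 3: new sorted = [-12, -10, -3, -1, 3, 7, 13, 22, 23, 29, 34]
New median = 7
Delta = 7 - 10 = -3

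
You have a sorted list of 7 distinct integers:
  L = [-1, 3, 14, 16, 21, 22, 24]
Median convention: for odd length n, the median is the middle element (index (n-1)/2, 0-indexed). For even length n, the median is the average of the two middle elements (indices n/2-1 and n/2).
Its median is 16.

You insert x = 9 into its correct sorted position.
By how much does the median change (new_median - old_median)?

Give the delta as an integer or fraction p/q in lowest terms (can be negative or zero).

Old median = 16
After inserting x = 9: new sorted = [-1, 3, 9, 14, 16, 21, 22, 24]
New median = 15
Delta = 15 - 16 = -1

Answer: -1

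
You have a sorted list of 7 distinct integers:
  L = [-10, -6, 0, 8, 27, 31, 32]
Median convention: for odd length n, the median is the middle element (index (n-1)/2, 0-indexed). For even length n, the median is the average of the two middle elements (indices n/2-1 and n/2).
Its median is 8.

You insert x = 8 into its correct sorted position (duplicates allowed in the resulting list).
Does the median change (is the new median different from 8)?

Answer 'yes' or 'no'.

Old median = 8
Insert x = 8
New median = 8
Changed? no

Answer: no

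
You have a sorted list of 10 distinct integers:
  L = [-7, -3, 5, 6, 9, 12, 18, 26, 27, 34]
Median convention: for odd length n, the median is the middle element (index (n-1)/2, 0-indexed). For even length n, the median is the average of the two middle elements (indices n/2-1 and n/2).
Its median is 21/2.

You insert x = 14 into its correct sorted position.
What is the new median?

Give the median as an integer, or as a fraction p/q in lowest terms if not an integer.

Old list (sorted, length 10): [-7, -3, 5, 6, 9, 12, 18, 26, 27, 34]
Old median = 21/2
Insert x = 14
Old length even (10). Middle pair: indices 4,5 = 9,12.
New length odd (11). New median = single middle element.
x = 14: 6 elements are < x, 4 elements are > x.
New sorted list: [-7, -3, 5, 6, 9, 12, 14, 18, 26, 27, 34]
New median = 12

Answer: 12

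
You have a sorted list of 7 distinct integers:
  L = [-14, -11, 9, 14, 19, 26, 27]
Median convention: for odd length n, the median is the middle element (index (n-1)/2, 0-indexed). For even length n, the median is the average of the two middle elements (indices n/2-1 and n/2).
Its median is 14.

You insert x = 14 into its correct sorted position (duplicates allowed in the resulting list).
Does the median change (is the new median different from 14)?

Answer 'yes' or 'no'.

Old median = 14
Insert x = 14
New median = 14
Changed? no

Answer: no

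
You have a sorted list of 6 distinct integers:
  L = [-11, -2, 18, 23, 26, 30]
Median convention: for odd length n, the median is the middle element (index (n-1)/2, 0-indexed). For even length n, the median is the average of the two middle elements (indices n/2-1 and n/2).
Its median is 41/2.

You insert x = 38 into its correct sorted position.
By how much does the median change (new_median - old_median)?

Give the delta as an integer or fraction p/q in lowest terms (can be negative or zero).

Answer: 5/2

Derivation:
Old median = 41/2
After inserting x = 38: new sorted = [-11, -2, 18, 23, 26, 30, 38]
New median = 23
Delta = 23 - 41/2 = 5/2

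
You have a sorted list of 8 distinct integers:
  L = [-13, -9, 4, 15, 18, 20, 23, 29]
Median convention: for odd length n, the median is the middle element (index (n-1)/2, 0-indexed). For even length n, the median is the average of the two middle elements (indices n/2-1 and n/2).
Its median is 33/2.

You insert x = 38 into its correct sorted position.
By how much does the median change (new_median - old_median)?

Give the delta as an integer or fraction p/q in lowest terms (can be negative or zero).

Old median = 33/2
After inserting x = 38: new sorted = [-13, -9, 4, 15, 18, 20, 23, 29, 38]
New median = 18
Delta = 18 - 33/2 = 3/2

Answer: 3/2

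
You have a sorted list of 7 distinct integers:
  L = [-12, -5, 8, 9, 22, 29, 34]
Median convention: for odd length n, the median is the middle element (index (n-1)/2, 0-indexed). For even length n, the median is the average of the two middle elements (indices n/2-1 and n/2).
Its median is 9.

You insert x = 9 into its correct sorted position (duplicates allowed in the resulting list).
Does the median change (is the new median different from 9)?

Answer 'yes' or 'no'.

Answer: no

Derivation:
Old median = 9
Insert x = 9
New median = 9
Changed? no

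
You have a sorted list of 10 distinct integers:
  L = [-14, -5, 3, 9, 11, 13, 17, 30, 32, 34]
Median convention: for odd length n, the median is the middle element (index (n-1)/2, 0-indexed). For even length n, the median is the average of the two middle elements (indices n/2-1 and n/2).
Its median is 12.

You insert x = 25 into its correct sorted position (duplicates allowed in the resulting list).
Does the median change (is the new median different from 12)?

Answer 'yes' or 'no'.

Old median = 12
Insert x = 25
New median = 13
Changed? yes

Answer: yes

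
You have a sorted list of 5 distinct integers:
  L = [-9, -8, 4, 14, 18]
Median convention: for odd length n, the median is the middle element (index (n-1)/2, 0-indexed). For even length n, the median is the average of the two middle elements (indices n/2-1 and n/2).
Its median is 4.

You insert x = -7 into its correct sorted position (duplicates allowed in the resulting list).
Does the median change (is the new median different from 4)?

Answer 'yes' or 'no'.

Old median = 4
Insert x = -7
New median = -3/2
Changed? yes

Answer: yes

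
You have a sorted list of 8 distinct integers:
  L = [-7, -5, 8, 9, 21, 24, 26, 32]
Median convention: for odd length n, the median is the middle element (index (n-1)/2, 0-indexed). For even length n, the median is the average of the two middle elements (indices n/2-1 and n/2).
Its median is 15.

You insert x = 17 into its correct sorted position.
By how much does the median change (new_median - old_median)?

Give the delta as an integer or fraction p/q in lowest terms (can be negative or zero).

Answer: 2

Derivation:
Old median = 15
After inserting x = 17: new sorted = [-7, -5, 8, 9, 17, 21, 24, 26, 32]
New median = 17
Delta = 17 - 15 = 2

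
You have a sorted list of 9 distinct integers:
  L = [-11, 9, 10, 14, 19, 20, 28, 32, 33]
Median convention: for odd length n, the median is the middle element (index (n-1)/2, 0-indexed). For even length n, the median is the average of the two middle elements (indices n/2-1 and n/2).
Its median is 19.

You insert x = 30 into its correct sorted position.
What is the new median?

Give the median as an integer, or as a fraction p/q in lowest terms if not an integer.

Old list (sorted, length 9): [-11, 9, 10, 14, 19, 20, 28, 32, 33]
Old median = 19
Insert x = 30
Old length odd (9). Middle was index 4 = 19.
New length even (10). New median = avg of two middle elements.
x = 30: 7 elements are < x, 2 elements are > x.
New sorted list: [-11, 9, 10, 14, 19, 20, 28, 30, 32, 33]
New median = 39/2

Answer: 39/2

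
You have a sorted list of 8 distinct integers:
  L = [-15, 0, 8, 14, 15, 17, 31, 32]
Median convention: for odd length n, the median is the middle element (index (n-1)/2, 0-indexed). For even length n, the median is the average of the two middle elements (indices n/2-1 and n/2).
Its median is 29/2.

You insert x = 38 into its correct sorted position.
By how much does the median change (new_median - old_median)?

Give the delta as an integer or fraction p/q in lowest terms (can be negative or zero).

Old median = 29/2
After inserting x = 38: new sorted = [-15, 0, 8, 14, 15, 17, 31, 32, 38]
New median = 15
Delta = 15 - 29/2 = 1/2

Answer: 1/2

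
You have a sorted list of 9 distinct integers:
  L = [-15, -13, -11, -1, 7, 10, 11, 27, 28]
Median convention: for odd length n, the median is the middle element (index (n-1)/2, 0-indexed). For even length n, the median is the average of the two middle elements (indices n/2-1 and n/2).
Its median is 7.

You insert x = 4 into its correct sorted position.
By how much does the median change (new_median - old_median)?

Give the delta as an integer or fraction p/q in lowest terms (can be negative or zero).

Answer: -3/2

Derivation:
Old median = 7
After inserting x = 4: new sorted = [-15, -13, -11, -1, 4, 7, 10, 11, 27, 28]
New median = 11/2
Delta = 11/2 - 7 = -3/2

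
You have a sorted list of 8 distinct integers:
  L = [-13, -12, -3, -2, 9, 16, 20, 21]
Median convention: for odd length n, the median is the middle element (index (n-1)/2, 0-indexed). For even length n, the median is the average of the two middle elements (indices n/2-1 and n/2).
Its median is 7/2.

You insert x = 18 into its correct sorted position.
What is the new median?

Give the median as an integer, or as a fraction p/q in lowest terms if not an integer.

Old list (sorted, length 8): [-13, -12, -3, -2, 9, 16, 20, 21]
Old median = 7/2
Insert x = 18
Old length even (8). Middle pair: indices 3,4 = -2,9.
New length odd (9). New median = single middle element.
x = 18: 6 elements are < x, 2 elements are > x.
New sorted list: [-13, -12, -3, -2, 9, 16, 18, 20, 21]
New median = 9

Answer: 9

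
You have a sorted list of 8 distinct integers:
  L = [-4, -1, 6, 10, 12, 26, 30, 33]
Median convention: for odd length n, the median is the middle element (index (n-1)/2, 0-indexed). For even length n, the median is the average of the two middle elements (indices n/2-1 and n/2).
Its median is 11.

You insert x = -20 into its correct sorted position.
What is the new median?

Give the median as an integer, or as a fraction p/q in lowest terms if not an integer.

Old list (sorted, length 8): [-4, -1, 6, 10, 12, 26, 30, 33]
Old median = 11
Insert x = -20
Old length even (8). Middle pair: indices 3,4 = 10,12.
New length odd (9). New median = single middle element.
x = -20: 0 elements are < x, 8 elements are > x.
New sorted list: [-20, -4, -1, 6, 10, 12, 26, 30, 33]
New median = 10

Answer: 10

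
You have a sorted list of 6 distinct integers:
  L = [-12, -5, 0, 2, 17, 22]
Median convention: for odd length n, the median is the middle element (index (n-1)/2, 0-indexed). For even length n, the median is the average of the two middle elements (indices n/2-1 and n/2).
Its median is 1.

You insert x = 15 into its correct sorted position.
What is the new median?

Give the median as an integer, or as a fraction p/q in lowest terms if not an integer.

Old list (sorted, length 6): [-12, -5, 0, 2, 17, 22]
Old median = 1
Insert x = 15
Old length even (6). Middle pair: indices 2,3 = 0,2.
New length odd (7). New median = single middle element.
x = 15: 4 elements are < x, 2 elements are > x.
New sorted list: [-12, -5, 0, 2, 15, 17, 22]
New median = 2

Answer: 2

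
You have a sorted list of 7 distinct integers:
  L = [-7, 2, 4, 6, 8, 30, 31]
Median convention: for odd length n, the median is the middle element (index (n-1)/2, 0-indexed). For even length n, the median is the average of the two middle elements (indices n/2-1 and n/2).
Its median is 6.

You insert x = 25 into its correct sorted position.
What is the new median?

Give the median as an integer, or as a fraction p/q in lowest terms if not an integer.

Answer: 7

Derivation:
Old list (sorted, length 7): [-7, 2, 4, 6, 8, 30, 31]
Old median = 6
Insert x = 25
Old length odd (7). Middle was index 3 = 6.
New length even (8). New median = avg of two middle elements.
x = 25: 5 elements are < x, 2 elements are > x.
New sorted list: [-7, 2, 4, 6, 8, 25, 30, 31]
New median = 7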